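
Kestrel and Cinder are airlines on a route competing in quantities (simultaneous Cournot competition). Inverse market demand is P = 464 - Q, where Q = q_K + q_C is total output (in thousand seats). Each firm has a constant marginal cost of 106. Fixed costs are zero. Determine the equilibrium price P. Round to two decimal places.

225.33

A representative firm's profit is π_i = q_i(464 - Q) - 106q_i.
Setting ∂π_i/∂q_i = 0 with rivals' quantities fixed: 358 - 2q_i - q_j = 0.
By symmetry each firm produces the same amount; substituting q_j = q_i yields q_i = 358/3.
Total output Q = 716/3, so price P = 464 - 716/3 = 676/3.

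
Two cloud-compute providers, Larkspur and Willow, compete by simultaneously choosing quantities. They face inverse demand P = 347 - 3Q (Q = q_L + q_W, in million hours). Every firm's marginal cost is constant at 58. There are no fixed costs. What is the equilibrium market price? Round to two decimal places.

Each firm earns π_i = (347 - 3Q)q_i - 58q_i.
First-order condition (treating rivals' output as given): 289 - 6q_i - 3q_j = 0.
By symmetry each firm produces the same amount; substituting q_j = q_i yields q_i = 289/9.
Total output Q = 578/9, so price P = 347 - 3·(578/9) = 463/3.

154.33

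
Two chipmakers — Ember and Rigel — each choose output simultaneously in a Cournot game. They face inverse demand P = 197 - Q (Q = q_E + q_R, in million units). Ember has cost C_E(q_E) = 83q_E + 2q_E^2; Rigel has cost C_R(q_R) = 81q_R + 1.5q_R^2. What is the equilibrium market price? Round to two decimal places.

Ember's profit: π_E = (197 - Q)q_E - (83q_E + 2q_E²). Setting ∂π_E/∂q_E = 0: 114 - 6q_E - (q_R) = 0.
Rigel's profit: π_R = (197 - Q)q_R - (81q_R + (3/2)q_R²). Setting ∂π_R/∂q_R = 0: 116 - 5q_R - (q_E) = 0.
Rearranging gives the reaction functions q_E = (114 - q_R)/6 and q_R = (116 - q_E)/5.
Solving the pair: q_E = 454/29, q_R = 582/29.
Total output Q = 1036/29, so price P = 197 - 1036/29 = 161.2759.

161.28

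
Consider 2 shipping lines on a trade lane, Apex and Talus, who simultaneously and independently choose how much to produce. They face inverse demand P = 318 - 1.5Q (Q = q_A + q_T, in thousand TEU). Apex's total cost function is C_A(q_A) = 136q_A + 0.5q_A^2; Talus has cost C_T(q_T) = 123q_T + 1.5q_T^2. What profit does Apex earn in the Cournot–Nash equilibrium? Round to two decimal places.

Apex's profit: π_A = (318 - 1.5Q)q_A - (136q_A + (1/2)q_A²). Setting ∂π_A/∂q_A = 0: 182 - 4q_A - (3/2)(q_T) = 0.
Talus's profit: π_T = (318 - 1.5Q)q_T - (123q_T + (3/2)q_T²). Setting ∂π_T/∂q_T = 0: 195 - 6q_T - (3/2)(q_A) = 0.
So q_A = (182 - (3/2)q_T)/4 and q_T = (195 - (3/2)q_A)/6.
Substituting one into the other gives q_A = 1066/29 and q_T = 676/29.
Price P = 318 - (3/2)·(1742/29) = 227.8966.
Apex's profit: 227.8966·(1066/29) - 136·(1066/29) - (1/2)(1066/29)² = 2702.3924.

2702.39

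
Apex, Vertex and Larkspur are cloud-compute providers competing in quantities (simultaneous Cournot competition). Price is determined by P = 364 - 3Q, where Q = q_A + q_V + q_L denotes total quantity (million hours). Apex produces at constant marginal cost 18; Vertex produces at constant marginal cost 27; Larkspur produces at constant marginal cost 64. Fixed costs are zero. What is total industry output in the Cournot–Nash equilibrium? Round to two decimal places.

Apex's profit: π_A = (364 - 3Q)q_A - (18q_A). Setting ∂π_A/∂q_A = 0: 346 - 6q_A - 3(q_V + q_L) = 0.
Vertex's profit: π_V = (364 - 3Q)q_V - (27q_V). Setting ∂π_V/∂q_V = 0: 337 - 6q_V - 3(q_A + q_L) = 0.
Larkspur's first-order condition: 300 - 6q_L - 3(q_A + q_V) = 0.
Summing all 3 equations gives 983 − 12Q = 0, hence Q = 983/12.
Back-substituting: q_A = (346 − 983/4)/3 = 401/12, q_V = (337 − 983/4)/3 = 365/12, q_L = (300 − 983/4)/3 = 217/12.
Total output Q = 401/12 + 365/12 + 217/12 = 983/12.

81.92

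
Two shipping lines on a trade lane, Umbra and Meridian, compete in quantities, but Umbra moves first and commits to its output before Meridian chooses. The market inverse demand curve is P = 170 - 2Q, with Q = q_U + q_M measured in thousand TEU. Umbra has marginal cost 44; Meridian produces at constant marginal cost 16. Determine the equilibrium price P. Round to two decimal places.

Solve by backward induction. Given q_U, the follower Meridian maximises π_M = (170 - 2q_U - 2q_M)q_M - 16q_M.
∂π_M/∂q_M = 154 - 2q_U - 4q_M = 0 gives the reaction function q_M = (154 - 2q_U)/4.
The leader anticipates this reaction. Substituting into P = 170 - 2Q gives P = 93 - q_U, so π_U = (93 - q_U)q_U - 44q_U.
Maximising: ∂π_U/∂q_U = 49 - 2q_U = 0, giving q_U = 49/2.
Then q_M = (154 - 2·(49/2))/4 = 105/4.
Total output Q = 203/4, so price P = 170 - 2·(203/4) = 137/2.

68.50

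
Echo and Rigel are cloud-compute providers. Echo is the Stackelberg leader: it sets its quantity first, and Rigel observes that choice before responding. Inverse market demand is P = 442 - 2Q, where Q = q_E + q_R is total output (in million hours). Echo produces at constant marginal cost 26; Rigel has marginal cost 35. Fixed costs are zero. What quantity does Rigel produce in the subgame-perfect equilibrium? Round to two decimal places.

48.63

The follower Rigel best-responds to any q_E: π_R = (442 - 2Q)q_R - 35q_R.
Follower FOC: 407 - 2q_E - 4q_R = 0, so q_R(q_E) = (407 - 2q_E)/4.
The leader anticipates this reaction. Substituting into P = 442 - 2Q gives P = 477/2 - q_E, so π_E = (477/2 - q_E)q_E - 26q_E.
The leader's first-order condition 425/2 - 2q_E = 0 yields q_E = 425/4.
Then q_R = (407 - 2·(425/4))/4 = 389/8.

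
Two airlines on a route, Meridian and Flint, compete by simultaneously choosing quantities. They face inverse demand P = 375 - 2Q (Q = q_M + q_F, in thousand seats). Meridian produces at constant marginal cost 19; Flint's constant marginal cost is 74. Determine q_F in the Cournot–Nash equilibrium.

41

Meridian's profit: π_M = (375 - 2Q)q_M - (19q_M). Setting ∂π_M/∂q_M = 0: 356 - 4q_M - 2(q_F) = 0.
Flint's first-order condition: 301 - 4q_F - 2(q_M) = 0.
Rearranging gives the reaction functions q_M = (356 - 2q_F)/4 and q_F = (301 - 2q_M)/4.
Solving the pair: q_M = 137/2, q_F = 41.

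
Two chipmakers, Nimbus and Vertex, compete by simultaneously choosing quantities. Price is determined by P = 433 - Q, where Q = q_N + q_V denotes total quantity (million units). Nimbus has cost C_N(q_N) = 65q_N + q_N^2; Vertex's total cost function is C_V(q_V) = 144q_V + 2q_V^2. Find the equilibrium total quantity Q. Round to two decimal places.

117.70

Nimbus's profit: π_N = (433 - Q)q_N - (65q_N + q_N²). Setting ∂π_N/∂q_N = 0: 368 - 4q_N - (q_V) = 0.
Vertex's first-order condition: 289 - 6q_V - (q_N) = 0.
So q_N = (368 - q_V)/4 and q_V = (289 - q_N)/6.
Substituting one into the other gives q_N = 1919/23 and q_V = 788/23.
Total output Q = 1919/23 + 788/23 = 117.6957.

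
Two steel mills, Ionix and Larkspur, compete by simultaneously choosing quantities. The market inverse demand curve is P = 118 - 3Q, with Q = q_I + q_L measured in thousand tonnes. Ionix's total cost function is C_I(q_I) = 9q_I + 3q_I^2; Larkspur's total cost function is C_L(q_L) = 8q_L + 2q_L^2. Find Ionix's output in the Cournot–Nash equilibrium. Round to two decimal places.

6.85

Ionix's profit: π_I = (118 - 3Q)q_I - (9q_I + 3q_I²). Setting ∂π_I/∂q_I = 0: 109 - 12q_I - 3(q_L) = 0.
Larkspur's profit: π_L = (118 - 3Q)q_L - (8q_L + 2q_L²). Setting ∂π_L/∂q_L = 0: 110 - 10q_L - 3(q_I) = 0.
Rearranging gives the reaction functions q_I = (109 - 3q_L)/12 and q_L = (110 - 3q_I)/10.
Solving the pair: q_I = 760/111, q_L = 331/37.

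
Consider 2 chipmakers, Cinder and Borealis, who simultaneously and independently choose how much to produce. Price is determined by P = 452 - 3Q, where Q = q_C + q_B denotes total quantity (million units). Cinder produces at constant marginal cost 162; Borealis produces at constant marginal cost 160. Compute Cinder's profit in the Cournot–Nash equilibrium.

Cinder's profit: π_C = (452 - 3Q)q_C - (162q_C). Setting ∂π_C/∂q_C = 0: 290 - 6q_C - 3(q_B) = 0.
Borealis's profit: π_B = (452 - 3Q)q_B - (160q_B). Setting ∂π_B/∂q_B = 0: 292 - 6q_B - 3(q_C) = 0.
So q_C = (290 - 3q_B)/6 and q_B = (292 - 3q_C)/6.
Solving the pair: q_C = 32, q_B = 98/3.
Price P = 452 - 3·(194/3) = 258.
Cinder's profit: (258 - 162)·32 = 3072.

3072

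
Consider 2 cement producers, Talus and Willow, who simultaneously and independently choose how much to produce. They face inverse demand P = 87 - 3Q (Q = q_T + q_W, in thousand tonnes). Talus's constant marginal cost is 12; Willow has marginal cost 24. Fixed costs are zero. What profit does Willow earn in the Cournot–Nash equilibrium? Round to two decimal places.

Talus's profit: π_T = (87 - 3Q)q_T - (12q_T). Setting ∂π_T/∂q_T = 0: 75 - 6q_T - 3(q_W) = 0.
Willow's first-order condition: 63 - 6q_W - 3(q_T) = 0.
So q_T = (75 - 3q_W)/6 and q_W = (63 - 3q_T)/6.
Solving the pair: q_T = 29/3, q_W = 17/3.
Price P = 87 - 3·(46/3) = 41.
Willow's profit: (41 - 24)·(17/3) = 289/3.

96.33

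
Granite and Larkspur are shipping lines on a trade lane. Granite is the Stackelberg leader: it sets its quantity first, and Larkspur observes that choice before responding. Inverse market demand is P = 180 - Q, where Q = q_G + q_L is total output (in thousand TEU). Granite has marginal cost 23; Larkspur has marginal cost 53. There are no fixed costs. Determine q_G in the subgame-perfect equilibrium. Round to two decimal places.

93.50

The follower Larkspur best-responds to any q_G: π_L = (180 - Q)q_L - 53q_L.
Follower FOC: 127 - q_G - 2q_L = 0, so q_L(q_G) = (127 - q_G)/2.
Granite substitutes q_L(q_G) into its own profit: π_G = q_G(180 - q_G - (127 - q_G)/2) - 23q_G = (233/2 - (1/2)q_G)q_G - 23q_G.
The leader's first-order condition 187/2 - q_G = 0 yields q_G = 187/2.
Then q_L = (127 - 187/2)/2 = 67/4.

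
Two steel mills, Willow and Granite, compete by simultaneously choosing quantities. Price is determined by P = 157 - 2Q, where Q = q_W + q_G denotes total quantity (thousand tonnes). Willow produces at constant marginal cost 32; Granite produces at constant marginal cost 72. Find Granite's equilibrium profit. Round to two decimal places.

112.50

Willow's profit: π_W = (157 - 2Q)q_W - (32q_W). Setting ∂π_W/∂q_W = 0: 125 - 4q_W - 2(q_G) = 0.
Granite's profit: π_G = (157 - 2Q)q_G - (72q_G). Setting ∂π_G/∂q_G = 0: 85 - 4q_G - 2(q_W) = 0.
Rearranging gives the reaction functions q_W = (125 - 2q_G)/4 and q_G = (85 - 2q_W)/4.
Solving the pair: q_W = 55/2, q_G = 15/2.
Price P = 157 - 2·35 = 87.
Granite's profit: (87 - 72)·(15/2) = 225/2.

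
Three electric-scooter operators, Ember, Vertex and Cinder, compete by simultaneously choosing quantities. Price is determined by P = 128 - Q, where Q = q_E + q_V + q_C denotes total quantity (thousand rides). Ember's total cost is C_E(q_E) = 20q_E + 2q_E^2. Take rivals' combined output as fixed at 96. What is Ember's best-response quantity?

With rivals' combined output fixed at 96, Ember's profit is π_E = (128 - 96 - q_E)q_E - (20q_E + 2q_E²) = (32 - q_E)q_E - (20q_E + 2q_E²).
∂π_E/∂q_E = 12 - 6q_E = 0, so q_E = 2.

2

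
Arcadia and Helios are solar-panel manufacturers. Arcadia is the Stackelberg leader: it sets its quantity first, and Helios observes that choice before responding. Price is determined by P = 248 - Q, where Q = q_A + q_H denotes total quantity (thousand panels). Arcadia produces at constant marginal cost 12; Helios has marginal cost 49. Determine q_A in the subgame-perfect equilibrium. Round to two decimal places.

Solve by backward induction. Given q_A, the follower Helios maximises π_H = (248 - q_A - q_H)q_H - 49q_H.
Setting the follower's marginal profit to zero, 199 - q_A - 2q_H = 0, i.e. q_H = (199 - q_A)/2.
The leader anticipates this reaction. Substituting into P = 248 - Q gives P = 297/2 - (1/2)q_A, so π_A = (297/2 - (1/2)q_A)q_A - 12q_A.
The leader's first-order condition 273/2 - q_A = 0 yields q_A = 273/2.
Then q_H = (199 - 273/2)/2 = 125/4.

136.50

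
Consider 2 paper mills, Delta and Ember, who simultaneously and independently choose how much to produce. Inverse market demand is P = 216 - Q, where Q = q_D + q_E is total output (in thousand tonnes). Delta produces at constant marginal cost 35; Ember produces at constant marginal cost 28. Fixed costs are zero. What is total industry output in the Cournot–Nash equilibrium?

123

Delta's profit: π_D = (216 - Q)q_D - (35q_D). Setting ∂π_D/∂q_D = 0: 181 - 2q_D - (q_E) = 0.
Ember's first-order condition: 188 - 2q_E - (q_D) = 0.
Best responses: q_D = (181 - q_E)/2, q_E = (188 - q_D)/2.
Substituting one into the other gives q_D = 58 and q_E = 65.
Total output Q = 58 + 65 = 123.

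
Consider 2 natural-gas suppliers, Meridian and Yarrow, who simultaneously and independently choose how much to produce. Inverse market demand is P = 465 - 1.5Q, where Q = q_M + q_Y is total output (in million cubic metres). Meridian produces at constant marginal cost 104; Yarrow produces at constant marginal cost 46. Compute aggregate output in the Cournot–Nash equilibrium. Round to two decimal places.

Meridian's profit: π_M = (465 - 1.5Q)q_M - (104q_M). Setting ∂π_M/∂q_M = 0: 361 - 3q_M - (3/2)(q_Y) = 0.
Yarrow's first-order condition: 419 - 3q_Y - (3/2)(q_M) = 0.
Rearranging gives the reaction functions q_M = (361 - (3/2)q_Y)/3 and q_Y = (419 - (3/2)q_M)/3.
Solving the pair: q_M = 202/3, q_Y = 106.
Total output Q = 202/3 + 106 = 520/3.

173.33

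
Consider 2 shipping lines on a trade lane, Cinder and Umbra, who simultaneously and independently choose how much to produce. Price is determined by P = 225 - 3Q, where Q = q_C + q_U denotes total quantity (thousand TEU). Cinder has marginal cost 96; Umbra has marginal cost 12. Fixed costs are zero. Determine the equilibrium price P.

111

Cinder's profit: π_C = (225 - 3Q)q_C - (96q_C). Setting ∂π_C/∂q_C = 0: 129 - 6q_C - 3(q_U) = 0.
Umbra's first-order condition: 213 - 6q_U - 3(q_C) = 0.
So q_C = (129 - 3q_U)/6 and q_U = (213 - 3q_C)/6.
Substituting one into the other gives q_C = 5 and q_U = 33.
Total output Q = 38, so price P = 225 - 3·38 = 111.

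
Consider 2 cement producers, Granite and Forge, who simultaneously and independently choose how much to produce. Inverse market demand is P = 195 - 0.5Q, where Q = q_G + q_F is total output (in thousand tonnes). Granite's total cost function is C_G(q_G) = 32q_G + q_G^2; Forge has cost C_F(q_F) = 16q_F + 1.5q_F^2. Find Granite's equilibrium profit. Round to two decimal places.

3437.64

Granite's profit: π_G = (195 - 0.5Q)q_G - (32q_G + q_G²). Setting ∂π_G/∂q_G = 0: 163 - 3q_G - (1/2)(q_F) = 0.
Forge's first-order condition: 179 - 4q_F - (1/2)(q_G) = 0.
Rearranging gives the reaction functions q_G = (163 - (1/2)q_F)/3 and q_F = (179 - (1/2)q_G)/4.
Solving the pair: q_G = 47.8723, q_F = 1822/47.
Price P = 195 - (1/2)·86.6383 = 151.6809.
Granite's profit: 151.6809·47.8723 - 32·47.8723 - 47.8723² = 3437.6415.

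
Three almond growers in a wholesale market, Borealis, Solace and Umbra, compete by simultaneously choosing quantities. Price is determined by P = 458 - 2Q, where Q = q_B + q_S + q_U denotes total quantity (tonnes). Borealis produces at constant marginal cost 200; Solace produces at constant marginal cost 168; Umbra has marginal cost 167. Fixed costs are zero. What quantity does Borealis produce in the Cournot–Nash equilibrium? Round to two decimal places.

Borealis's profit: π_B = (458 - 2Q)q_B - (200q_B). Setting ∂π_B/∂q_B = 0: 258 - 4q_B - 2(q_S + q_U) = 0.
Solace's profit: π_S = (458 - 2Q)q_S - (168q_S). Setting ∂π_S/∂q_S = 0: 290 - 4q_S - 2(q_B + q_U) = 0.
Umbra's profit: π_U = (458 - 2Q)q_U - (167q_U). Setting ∂π_U/∂q_U = 0: 291 - 4q_U - 2(q_B + q_S) = 0.
Adding the 3 first-order conditions: 839 − 8Q = 0, so Q = 839/8.
Back-substituting: q_B = (258 − 839/4)/2 = 193/8, q_S = (290 − 839/4)/2 = 321/8, q_U = (291 − 839/4)/2 = 325/8.

24.13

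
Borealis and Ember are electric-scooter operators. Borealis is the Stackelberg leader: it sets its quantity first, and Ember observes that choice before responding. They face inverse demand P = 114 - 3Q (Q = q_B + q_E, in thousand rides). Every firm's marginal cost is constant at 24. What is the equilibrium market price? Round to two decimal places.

The follower Ember best-responds to any q_B: π_E = (114 - 3Q)q_E - 24q_E.
∂π_E/∂q_E = 90 - 3q_B - 6q_E = 0 gives the reaction function q_E = (90 - 3q_B)/6.
The leader anticipates this reaction. Substituting into P = 114 - 3Q gives P = 69 - (3/2)q_B, so π_B = (69 - (3/2)q_B)q_B - 24q_B.
The leader's first-order condition 45 - 3q_B = 0 yields q_B = 15.
Then q_E = (90 - 3·15)/6 = 15/2.
Total output Q = 45/2, so price P = 114 - 3·(45/2) = 93/2.

46.50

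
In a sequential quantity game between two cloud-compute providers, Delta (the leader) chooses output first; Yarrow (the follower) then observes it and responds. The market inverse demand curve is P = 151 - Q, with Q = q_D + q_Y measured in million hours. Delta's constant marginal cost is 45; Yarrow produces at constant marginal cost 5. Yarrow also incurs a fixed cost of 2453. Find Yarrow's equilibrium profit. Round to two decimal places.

The follower Yarrow best-responds to any q_D: π_Y = (151 - Q)q_Y - 5q_Y.
∂π_Y/∂q_Y = 146 - q_D - 2q_Y = 0 gives the reaction function q_Y = (146 - q_D)/2.
Delta substitutes q_Y(q_D) into its own profit: π_D = q_D(151 - q_D - (146 - q_D)/2) - 45q_D = (78 - (1/2)q_D)q_D - 45q_D.
The leader's first-order condition 33 - q_D = 0 yields q_D = 33.
Then q_Y = (146 - 33)/2 = 113/2.
Price P = 151 - 179/2 = 123/2.
Yarrow's profit: (123/2 - 5)·(113/2) - 2453 = 739.2500.

739.25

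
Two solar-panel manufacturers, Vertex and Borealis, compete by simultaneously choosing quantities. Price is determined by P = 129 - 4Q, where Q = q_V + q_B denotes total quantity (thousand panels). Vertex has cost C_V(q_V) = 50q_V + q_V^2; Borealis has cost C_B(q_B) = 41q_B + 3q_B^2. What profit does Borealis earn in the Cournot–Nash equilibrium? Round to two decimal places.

Vertex's profit: π_V = (129 - 4Q)q_V - (50q_V + q_V²). Setting ∂π_V/∂q_V = 0: 79 - 10q_V - 4(q_B) = 0.
Borealis's profit: π_B = (129 - 4Q)q_B - (41q_B + 3q_B²). Setting ∂π_B/∂q_B = 0: 88 - 14q_B - 4(q_V) = 0.
Best responses: q_V = (79 - 4q_B)/10, q_B = (88 - 4q_V)/14.
Substituting one into the other gives q_V = 377/62 and q_B = 141/31.
Price P = 129 - 4·(659/62) = 86.4839.
Borealis's profit: 86.4839·(141/31) - 41·(141/31) - 3(141/31)² = 144.8148.

144.81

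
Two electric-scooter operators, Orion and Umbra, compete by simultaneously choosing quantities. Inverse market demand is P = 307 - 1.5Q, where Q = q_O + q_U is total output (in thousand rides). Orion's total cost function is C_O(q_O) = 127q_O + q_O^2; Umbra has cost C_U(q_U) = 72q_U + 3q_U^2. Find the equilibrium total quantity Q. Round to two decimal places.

Orion's profit: π_O = (307 - 1.5Q)q_O - (127q_O + q_O²). Setting ∂π_O/∂q_O = 0: 180 - 5q_O - (3/2)(q_U) = 0.
Umbra's first-order condition: 235 - 9q_U - (3/2)(q_O) = 0.
So q_O = (180 - (3/2)q_U)/5 and q_U = (235 - (3/2)q_O)/9.
Substituting one into the other gives q_O = 1690/57 and q_U = 21.1696.
Total output Q = 1690/57 + 21.1696 = 50.8187.

50.82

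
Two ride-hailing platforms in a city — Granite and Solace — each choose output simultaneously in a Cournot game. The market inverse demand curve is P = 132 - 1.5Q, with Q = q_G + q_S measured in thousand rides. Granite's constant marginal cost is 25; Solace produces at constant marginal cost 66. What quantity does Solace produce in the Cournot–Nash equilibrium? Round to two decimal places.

Granite's profit: π_G = (132 - 1.5Q)q_G - (25q_G). Setting ∂π_G/∂q_G = 0: 107 - 3q_G - (3/2)(q_S) = 0.
Solace's profit: π_S = (132 - 1.5Q)q_S - (66q_S). Setting ∂π_S/∂q_S = 0: 66 - 3q_S - (3/2)(q_G) = 0.
Best responses: q_G = (107 - (3/2)q_S)/3, q_S = (66 - (3/2)q_G)/3.
Solving the pair: q_G = 296/9, q_S = 50/9.

5.56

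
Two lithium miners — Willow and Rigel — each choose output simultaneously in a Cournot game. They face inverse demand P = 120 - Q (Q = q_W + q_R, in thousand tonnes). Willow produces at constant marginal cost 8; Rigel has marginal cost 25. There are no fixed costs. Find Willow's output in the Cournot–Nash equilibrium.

43

Willow's profit: π_W = (120 - Q)q_W - (8q_W). Setting ∂π_W/∂q_W = 0: 112 - 2q_W - (q_R) = 0.
Rigel's profit: π_R = (120 - Q)q_R - (25q_R). Setting ∂π_R/∂q_R = 0: 95 - 2q_R - (q_W) = 0.
Rearranging gives the reaction functions q_W = (112 - q_R)/2 and q_R = (95 - q_W)/2.
Solving the pair: q_W = 43, q_R = 26.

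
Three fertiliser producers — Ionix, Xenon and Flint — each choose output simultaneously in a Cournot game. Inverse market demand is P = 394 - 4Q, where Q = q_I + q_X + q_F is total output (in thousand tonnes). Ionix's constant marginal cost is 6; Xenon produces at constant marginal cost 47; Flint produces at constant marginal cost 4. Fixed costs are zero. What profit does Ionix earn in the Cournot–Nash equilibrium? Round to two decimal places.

Ionix's profit: π_I = (394 - 4Q)q_I - (6q_I). Setting ∂π_I/∂q_I = 0: 388 - 8q_I - 4(q_X + q_F) = 0.
Xenon's profit: π_X = (394 - 4Q)q_X - (47q_X). Setting ∂π_X/∂q_X = 0: 347 - 8q_X - 4(q_I + q_F) = 0.
Flint's profit: π_F = (394 - 4Q)q_F - (4q_F). Setting ∂π_F/∂q_F = 0: 390 - 8q_F - 4(q_I + q_X) = 0.
Summing all 3 equations gives 1125 − 16Q = 0, hence Q = 1125/16.
Back-substituting: q_I = (388 − 1125/4)/4 = 427/16, q_X = (347 − 1125/4)/4 = 263/16, q_F = (390 − 1125/4)/4 = 435/16.
Price P = 394 - 4·(1125/16) = 451/4.
Ionix's profit: (451/4 - 6)·(427/16) = 2848.8906.

2848.89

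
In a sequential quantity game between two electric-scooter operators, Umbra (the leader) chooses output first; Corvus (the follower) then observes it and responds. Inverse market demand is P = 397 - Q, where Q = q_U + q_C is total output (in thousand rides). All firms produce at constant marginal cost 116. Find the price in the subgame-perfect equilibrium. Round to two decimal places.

The follower Corvus best-responds to any q_U: π_C = (397 - Q)q_C - 116q_C.
∂π_C/∂q_C = 281 - q_U - 2q_C = 0 gives the reaction function q_C = (281 - q_U)/2.
Umbra substitutes q_C(q_U) into its own profit: π_U = q_U(397 - q_U - (281 - q_U)/2) - 116q_U = (513/2 - (1/2)q_U)q_U - 116q_U.
The leader's first-order condition 281/2 - q_U = 0 yields q_U = 281/2.
Then q_C = (281 - 281/2)/2 = 281/4.
Total output Q = 843/4, so price P = 397 - 843/4 = 745/4.

186.25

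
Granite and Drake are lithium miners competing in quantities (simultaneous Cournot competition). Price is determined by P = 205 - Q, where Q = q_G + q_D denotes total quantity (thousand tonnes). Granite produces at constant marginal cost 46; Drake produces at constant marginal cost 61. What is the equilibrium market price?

Granite's profit: π_G = (205 - Q)q_G - (46q_G). Setting ∂π_G/∂q_G = 0: 159 - 2q_G - (q_D) = 0.
Drake's first-order condition: 144 - 2q_D - (q_G) = 0.
So q_G = (159 - q_D)/2 and q_D = (144 - q_G)/2.
Substituting one into the other gives q_G = 58 and q_D = 43.
Total output Q = 101, so price P = 205 - 101 = 104.

104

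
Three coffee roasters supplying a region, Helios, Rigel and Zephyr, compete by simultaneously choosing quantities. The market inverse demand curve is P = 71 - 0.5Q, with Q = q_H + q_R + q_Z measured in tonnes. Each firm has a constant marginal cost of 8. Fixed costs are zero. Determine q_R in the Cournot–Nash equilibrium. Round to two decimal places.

31.50

Each firm earns π_i = (71 - 0.5Q)q_i - 8q_i.
First-order condition (treating rivals' output as given): 63 - q_i - (1/2)·Σ_{j≠i} q_j = 0.
By symmetry each firm produces the same amount; substituting Σ_{j≠i} q_j = 2q_i yields q_i = 63/2.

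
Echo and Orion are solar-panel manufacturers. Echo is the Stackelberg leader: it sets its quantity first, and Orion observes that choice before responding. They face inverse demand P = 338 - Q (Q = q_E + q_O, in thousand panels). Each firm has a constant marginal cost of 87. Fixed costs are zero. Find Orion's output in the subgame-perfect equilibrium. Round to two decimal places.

Solve by backward induction. Given q_E, the follower Orion maximises π_O = (338 - q_E - q_O)q_O - 87q_O.
Setting the follower's marginal profit to zero, 251 - q_E - 2q_O = 0, i.e. q_O = (251 - q_E)/2.
The leader anticipates this reaction. Substituting into P = 338 - Q gives P = 425/2 - (1/2)q_E, so π_E = (425/2 - (1/2)q_E)q_E - 87q_E.
The leader's first-order condition 251/2 - q_E = 0 yields q_E = 251/2.
Then q_O = (251 - 251/2)/2 = 251/4.

62.75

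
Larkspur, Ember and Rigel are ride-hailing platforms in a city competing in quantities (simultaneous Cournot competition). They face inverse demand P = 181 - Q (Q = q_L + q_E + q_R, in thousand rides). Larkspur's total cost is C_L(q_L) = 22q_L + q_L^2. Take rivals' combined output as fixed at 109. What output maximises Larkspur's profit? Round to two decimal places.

12.50

With rivals' combined output fixed at 109, Larkspur's profit is π_L = (181 - 109 - q_L)q_L - (22q_L + q_L²) = (72 - q_L)q_L - (22q_L + q_L²).
∂π_L/∂q_L = 50 - 4q_L = 0, so q_L = 25/2.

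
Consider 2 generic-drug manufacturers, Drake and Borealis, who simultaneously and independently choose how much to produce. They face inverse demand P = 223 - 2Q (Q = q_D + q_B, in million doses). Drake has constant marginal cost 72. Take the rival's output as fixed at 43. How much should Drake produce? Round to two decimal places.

With the rival's output fixed at 43, Drake's profit is π_D = (223 - 2·43 - 2q_D)q_D - (72q_D) = (137 - 2q_D)q_D - (72q_D).
∂π_D/∂q_D = 65 - 4q_D = 0, so q_D = 65/4.

16.25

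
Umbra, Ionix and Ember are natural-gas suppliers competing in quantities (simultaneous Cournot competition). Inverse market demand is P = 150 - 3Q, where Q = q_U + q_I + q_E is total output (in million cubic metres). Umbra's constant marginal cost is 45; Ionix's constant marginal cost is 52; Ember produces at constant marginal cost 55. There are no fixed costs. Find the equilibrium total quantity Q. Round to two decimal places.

24.83

Umbra's profit: π_U = (150 - 3Q)q_U - (45q_U). Setting ∂π_U/∂q_U = 0: 105 - 6q_U - 3(q_I + q_E) = 0.
Ionix's profit: π_I = (150 - 3Q)q_I - (52q_I). Setting ∂π_I/∂q_I = 0: 98 - 6q_I - 3(q_U + q_E) = 0.
Ember's first-order condition: 95 - 6q_E - 3(q_U + q_I) = 0.
Adding the 3 conditions: 298 − 6Q − 6Q = 0, i.e. Q = 149/6.
Back-substituting: q_U = (105 − 149/2)/3 = 61/6, q_I = (98 − 149/2)/3 = 47/6, q_E = (95 − 149/2)/3 = 41/6.
Total output Q = 61/6 + 47/6 + 41/6 = 149/6.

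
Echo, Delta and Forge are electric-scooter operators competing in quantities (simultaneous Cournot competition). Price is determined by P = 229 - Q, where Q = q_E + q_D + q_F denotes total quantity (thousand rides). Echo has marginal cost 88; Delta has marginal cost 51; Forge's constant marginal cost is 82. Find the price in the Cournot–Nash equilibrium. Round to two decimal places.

112.50

Echo's profit: π_E = (229 - Q)q_E - (88q_E). Setting ∂π_E/∂q_E = 0: 141 - 2q_E - (q_D + q_F) = 0.
Delta's profit: π_D = (229 - Q)q_D - (51q_D). Setting ∂π_D/∂q_D = 0: 178 - 2q_D - (q_E + q_F) = 0.
Forge's profit: π_F = (229 - Q)q_F - (82q_F). Setting ∂π_F/∂q_F = 0: 147 - 2q_F - (q_E + q_D) = 0.
Adding the 3 conditions: 466 − 2Q − 2Q = 0, i.e. Q = 233/2.
Back-substituting: q_E = (141 − 233/2) = 49/2, q_D = (178 − 233/2) = 123/2, q_F = (147 − 233/2) = 61/2.
Total output Q = 233/2, so price P = 229 - 233/2 = 225/2.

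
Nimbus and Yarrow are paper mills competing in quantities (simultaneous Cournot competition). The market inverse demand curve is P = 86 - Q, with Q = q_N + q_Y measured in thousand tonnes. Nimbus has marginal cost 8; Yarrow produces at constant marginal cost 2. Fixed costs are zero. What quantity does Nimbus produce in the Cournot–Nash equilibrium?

Nimbus's profit: π_N = (86 - Q)q_N - (8q_N). Setting ∂π_N/∂q_N = 0: 78 - 2q_N - (q_Y) = 0.
Yarrow's first-order condition: 84 - 2q_Y - (q_N) = 0.
So q_N = (78 - q_Y)/2 and q_Y = (84 - q_N)/2.
Substituting one into the other gives q_N = 24 and q_Y = 30.

24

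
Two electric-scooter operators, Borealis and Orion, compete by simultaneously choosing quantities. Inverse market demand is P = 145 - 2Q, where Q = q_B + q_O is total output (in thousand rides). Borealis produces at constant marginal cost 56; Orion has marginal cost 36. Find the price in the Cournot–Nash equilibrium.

79

Borealis's profit: π_B = (145 - 2Q)q_B - (56q_B). Setting ∂π_B/∂q_B = 0: 89 - 4q_B - 2(q_O) = 0.
Orion's first-order condition: 109 - 4q_O - 2(q_B) = 0.
Best responses: q_B = (89 - 2q_O)/4, q_O = (109 - 2q_B)/4.
Substituting one into the other gives q_B = 23/2 and q_O = 43/2.
Total output Q = 33, so price P = 145 - 2·33 = 79.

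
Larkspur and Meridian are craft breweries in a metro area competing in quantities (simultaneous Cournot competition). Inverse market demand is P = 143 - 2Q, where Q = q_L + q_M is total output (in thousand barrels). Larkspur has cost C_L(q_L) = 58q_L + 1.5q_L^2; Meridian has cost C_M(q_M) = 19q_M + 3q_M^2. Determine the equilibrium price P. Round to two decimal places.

103.61

Larkspur's profit: π_L = (143 - 2Q)q_L - (58q_L + (3/2)q_L²). Setting ∂π_L/∂q_L = 0: 85 - 7q_L - 2(q_M) = 0.
Meridian's profit: π_M = (143 - 2Q)q_M - (19q_M + 3q_M²). Setting ∂π_M/∂q_M = 0: 124 - 10q_M - 2(q_L) = 0.
Best responses: q_L = (85 - 2q_M)/7, q_M = (124 - 2q_L)/10.
Substituting one into the other gives q_L = 301/33 and q_M = 349/33.
Total output Q = 650/33, so price P = 143 - 2·(650/33) = 103.6061.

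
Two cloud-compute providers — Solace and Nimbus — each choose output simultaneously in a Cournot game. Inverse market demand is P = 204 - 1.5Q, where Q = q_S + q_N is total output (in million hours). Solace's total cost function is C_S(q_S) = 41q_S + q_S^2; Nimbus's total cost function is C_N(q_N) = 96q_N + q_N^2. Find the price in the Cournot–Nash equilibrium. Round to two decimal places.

Solace's profit: π_S = (204 - 1.5Q)q_S - (41q_S + q_S²). Setting ∂π_S/∂q_S = 0: 163 - 5q_S - (3/2)(q_N) = 0.
Nimbus's first-order condition: 108 - 5q_N - (3/2)(q_S) = 0.
Rearranging gives the reaction functions q_S = (163 - (3/2)q_N)/5 and q_N = (108 - (3/2)q_S)/5.
Solving the pair: q_S = 28.7033, q_N = 1182/91.
Total output Q = 542/13, so price P = 204 - (3/2)·(542/13) = 1839/13.

141.46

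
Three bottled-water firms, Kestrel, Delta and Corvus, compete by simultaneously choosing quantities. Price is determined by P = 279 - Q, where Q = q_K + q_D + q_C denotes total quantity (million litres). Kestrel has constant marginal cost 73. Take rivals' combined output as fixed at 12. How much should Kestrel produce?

97

With rivals' combined output fixed at 12, Kestrel's profit is π_K = (279 - 12 - q_K)q_K - (73q_K) = (267 - q_K)q_K - (73q_K).
∂π_K/∂q_K = 194 - 2q_K = 0, so q_K = 97.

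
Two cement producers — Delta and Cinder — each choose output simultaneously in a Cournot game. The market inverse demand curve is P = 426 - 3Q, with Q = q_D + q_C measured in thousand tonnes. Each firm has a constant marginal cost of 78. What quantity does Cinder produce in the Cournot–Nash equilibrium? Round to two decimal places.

A representative firm's profit is π_i = q_i(426 - 3Q) - 78q_i.
First-order condition (treating rivals' output as given): 348 - 6q_i - 3q_j = 0.
With identical firms every q_j equals q_i, so q_j = q_i and 348 = 9q_i, giving q_i = 116/3.

38.67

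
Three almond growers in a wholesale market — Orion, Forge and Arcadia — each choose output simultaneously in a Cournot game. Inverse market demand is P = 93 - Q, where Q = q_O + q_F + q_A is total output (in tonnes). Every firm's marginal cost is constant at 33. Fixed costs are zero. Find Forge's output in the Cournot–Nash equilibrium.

A representative firm's profit is π_i = q_i(93 - Q) - 33q_i.
First-order condition (treating rivals' output as given): 60 - 2q_i - Σ_{j≠i} q_j = 0.
With identical firms every q_j equals q_i, so Σ_{j≠i} q_j = 2q_i and 60 = 4q_i, giving q_i = 15.

15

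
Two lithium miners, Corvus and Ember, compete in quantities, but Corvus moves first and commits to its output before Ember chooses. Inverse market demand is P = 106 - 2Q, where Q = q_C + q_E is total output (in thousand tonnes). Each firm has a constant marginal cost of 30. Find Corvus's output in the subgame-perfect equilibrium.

The follower Ember best-responds to any q_C: π_E = (106 - 2Q)q_E - 30q_E.
Follower FOC: 76 - 2q_C - 4q_E = 0, so q_E(q_C) = (76 - 2q_C)/4.
Corvus substitutes q_E(q_C) into its own profit: π_C = q_C(106 - 2q_C - (76 - 2q_C)/2) - 30q_C = (68 - q_C)q_C - 30q_C.
Leader FOC: 38 - 2q_C = 0, so q_C = 19.
Then q_E = (76 - 2·19)/4 = 19/2.

19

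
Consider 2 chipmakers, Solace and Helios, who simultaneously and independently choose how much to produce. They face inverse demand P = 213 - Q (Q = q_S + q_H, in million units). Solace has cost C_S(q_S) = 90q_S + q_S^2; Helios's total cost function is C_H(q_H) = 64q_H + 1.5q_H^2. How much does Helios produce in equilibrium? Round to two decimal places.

Solace's profit: π_S = (213 - Q)q_S - (90q_S + q_S²). Setting ∂π_S/∂q_S = 0: 123 - 4q_S - (q_H) = 0.
Helios's profit: π_H = (213 - Q)q_H - (64q_H + (3/2)q_H²). Setting ∂π_H/∂q_H = 0: 149 - 5q_H - (q_S) = 0.
Rearranging gives the reaction functions q_S = (123 - q_H)/4 and q_H = (149 - q_S)/5.
Solving the pair: q_S = 466/19, q_H = 473/19.

24.89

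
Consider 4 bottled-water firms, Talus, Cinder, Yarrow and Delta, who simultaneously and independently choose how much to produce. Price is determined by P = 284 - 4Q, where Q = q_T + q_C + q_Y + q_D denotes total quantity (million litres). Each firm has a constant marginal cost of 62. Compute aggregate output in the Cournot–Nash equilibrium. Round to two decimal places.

Each firm earns π_i = (284 - 4Q)q_i - 62q_i.
Setting ∂π_i/∂q_i = 0 with rivals' quantities fixed: 222 - 8q_i - 4·Σ_{j≠i} q_j = 0.
By symmetry each firm produces the same amount; substituting Σ_{j≠i} q_j = 3q_i yields q_i = 222/20 = 111/10.
Total output Q = 111/10 + 111/10 + 111/10 + 111/10 = 222/5.

44.40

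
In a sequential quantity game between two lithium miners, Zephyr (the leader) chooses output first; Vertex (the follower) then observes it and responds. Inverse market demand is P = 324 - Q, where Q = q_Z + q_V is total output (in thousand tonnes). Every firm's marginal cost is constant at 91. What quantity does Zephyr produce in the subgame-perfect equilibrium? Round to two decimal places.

Solve by backward induction. Given q_Z, the follower Vertex maximises π_V = (324 - q_Z - q_V)q_V - 91q_V.
Follower FOC: 233 - q_Z - 2q_V = 0, so q_V(q_Z) = (233 - q_Z)/2.
Zephyr substitutes q_V(q_Z) into its own profit: π_Z = q_Z(324 - q_Z - (233 - q_Z)/2) - 91q_Z = (415/2 - (1/2)q_Z)q_Z - 91q_Z.
The leader's first-order condition 233/2 - q_Z = 0 yields q_Z = 233/2.
Then q_V = (233 - 233/2)/2 = 233/4.

116.50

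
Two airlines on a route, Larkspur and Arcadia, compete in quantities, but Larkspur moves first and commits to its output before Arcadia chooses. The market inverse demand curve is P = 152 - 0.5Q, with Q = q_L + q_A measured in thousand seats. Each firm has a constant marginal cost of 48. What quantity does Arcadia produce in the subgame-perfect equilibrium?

52

The follower Arcadia best-responds to any q_L: π_A = (152 - 0.5Q)q_A - 48q_A.
Follower FOC: 104 - (1/2)q_L - q_A = 0, so q_A(q_L) = (104 - (1/2)q_L).
Larkspur substitutes q_A(q_L) into its own profit: π_L = q_L(152 - (1/2)q_L - (104 - (1/2)q_L)/2) - 48q_L = (100 - (1/4)q_L)q_L - 48q_L.
Leader FOC: 52 - (1/2)q_L = 0, so q_L = 104.
Then q_A = (104 - (1/2)·104) = 52.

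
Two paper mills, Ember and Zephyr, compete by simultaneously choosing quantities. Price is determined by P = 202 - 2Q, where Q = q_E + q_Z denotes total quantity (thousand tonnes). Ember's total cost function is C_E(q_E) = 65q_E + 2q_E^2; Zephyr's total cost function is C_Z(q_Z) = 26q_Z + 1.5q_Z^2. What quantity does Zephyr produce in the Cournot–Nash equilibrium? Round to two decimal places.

21.81

Ember's profit: π_E = (202 - 2Q)q_E - (65q_E + 2q_E²). Setting ∂π_E/∂q_E = 0: 137 - 8q_E - 2(q_Z) = 0.
Zephyr's profit: π_Z = (202 - 2Q)q_Z - (26q_Z + (3/2)q_Z²). Setting ∂π_Z/∂q_Z = 0: 176 - 7q_Z - 2(q_E) = 0.
So q_E = (137 - 2q_Z)/8 and q_Z = (176 - 2q_E)/7.
Substituting one into the other gives q_E = 607/52 and q_Z = 567/26.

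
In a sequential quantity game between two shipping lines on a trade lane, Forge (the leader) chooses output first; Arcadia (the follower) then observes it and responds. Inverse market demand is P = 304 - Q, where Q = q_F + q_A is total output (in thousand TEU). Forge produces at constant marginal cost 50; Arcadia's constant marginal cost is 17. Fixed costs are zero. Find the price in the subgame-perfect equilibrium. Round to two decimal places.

Solve by backward induction. Given q_F, the follower Arcadia maximises π_A = (304 - q_F - q_A)q_A - 17q_A.
Setting the follower's marginal profit to zero, 287 - q_F - 2q_A = 0, i.e. q_A = (287 - q_F)/2.
Forge substitutes q_A(q_F) into its own profit: π_F = q_F(304 - q_F - (287 - q_F)/2) - 50q_F = (321/2 - (1/2)q_F)q_F - 50q_F.
The leader's first-order condition 221/2 - q_F = 0 yields q_F = 221/2.
Then q_A = (287 - 221/2)/2 = 353/4.
Total output Q = 795/4, so price P = 304 - 795/4 = 421/4.

105.25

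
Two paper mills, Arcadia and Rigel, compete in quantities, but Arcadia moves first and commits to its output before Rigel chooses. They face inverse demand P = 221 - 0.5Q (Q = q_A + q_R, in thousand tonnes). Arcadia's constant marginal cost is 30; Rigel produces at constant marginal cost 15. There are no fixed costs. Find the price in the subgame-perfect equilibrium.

74

Solve by backward induction. Given q_A, the follower Rigel maximises π_R = (221 - (1/2)q_A - (1/2)q_R)q_R - 15q_R.
∂π_R/∂q_R = 206 - (1/2)q_A - q_R = 0 gives the reaction function q_R = (206 - (1/2)q_A).
The leader anticipates this reaction. Substituting into P = 221 - 0.5Q gives P = 118 - (1/4)q_A, so π_A = (118 - (1/4)q_A)q_A - 30q_A.
Maximising: ∂π_A/∂q_A = 88 - (1/2)q_A = 0, giving q_A = 176.
Then q_R = (206 - (1/2)·176) = 118.
Total output Q = 294, so price P = 221 - (1/2)·294 = 74.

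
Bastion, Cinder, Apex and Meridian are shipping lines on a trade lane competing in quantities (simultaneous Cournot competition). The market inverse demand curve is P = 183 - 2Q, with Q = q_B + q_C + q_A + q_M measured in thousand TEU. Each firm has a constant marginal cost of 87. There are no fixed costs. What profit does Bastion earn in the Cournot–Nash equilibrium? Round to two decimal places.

Each firm earns π_i = (183 - 2Q)q_i - 87q_i.
First-order condition (treating rivals' output as given): 96 - 4q_i - 2·Σ_{j≠i} q_j = 0.
By symmetry each firm produces the same amount; substituting Σ_{j≠i} q_j = 3q_i yields q_i = 96/10 = 48/5.
Price P = 183 - 2·(192/5) = 531/5.
Bastion's profit: (531/5 - 87)·(48/5) = 184.3200.

184.32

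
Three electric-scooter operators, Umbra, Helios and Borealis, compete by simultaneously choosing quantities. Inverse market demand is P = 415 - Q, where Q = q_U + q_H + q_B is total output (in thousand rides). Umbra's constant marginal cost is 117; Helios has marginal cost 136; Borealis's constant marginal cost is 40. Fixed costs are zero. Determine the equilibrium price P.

177

Umbra's profit: π_U = (415 - Q)q_U - (117q_U). Setting ∂π_U/∂q_U = 0: 298 - 2q_U - (q_H + q_B) = 0.
Helios's profit: π_H = (415 - Q)q_H - (136q_H). Setting ∂π_H/∂q_H = 0: 279 - 2q_H - (q_U + q_B) = 0.
Borealis's first-order condition: 375 - 2q_B - (q_U + q_H) = 0.
Adding the 3 conditions: 952 − 2Q − 2Q = 0, i.e. Q = 238.
Back-substituting: q_U = (298 − 238) = 60, q_H = (279 − 238) = 41, q_B = (375 − 238) = 137.
Total output Q = 238, so price P = 415 - 238 = 177.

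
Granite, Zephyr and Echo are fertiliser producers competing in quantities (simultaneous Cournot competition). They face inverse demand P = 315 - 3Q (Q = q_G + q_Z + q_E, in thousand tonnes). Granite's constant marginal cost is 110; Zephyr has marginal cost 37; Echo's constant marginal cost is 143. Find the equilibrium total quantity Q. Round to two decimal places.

54.58

Granite's profit: π_G = (315 - 3Q)q_G - (110q_G). Setting ∂π_G/∂q_G = 0: 205 - 6q_G - 3(q_Z + q_E) = 0.
Zephyr's first-order condition: 278 - 6q_Z - 3(q_G + q_E) = 0.
Echo's profit: π_E = (315 - 3Q)q_E - (143q_E). Setting ∂π_E/∂q_E = 0: 172 - 6q_E - 3(q_G + q_Z) = 0.
Summing all 3 equations gives 655 − 12Q = 0, hence Q = 655/12.
Back-substituting: q_G = (205 − 655/4)/3 = 55/4, q_Z = (278 − 655/4)/3 = 457/12, q_E = (172 − 655/4)/3 = 11/4.
Total output Q = 55/4 + 457/12 + 11/4 = 655/12.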